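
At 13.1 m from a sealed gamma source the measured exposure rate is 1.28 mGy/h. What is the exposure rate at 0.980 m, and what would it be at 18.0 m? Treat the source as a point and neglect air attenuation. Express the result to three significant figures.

Since intensity falls as 1/r²,
At 0.980 m: (13.1/0.980)² = 178.7, so 1.28 × 178.7 = 228.7 mGy/h
At 18.0 m: 228.7 × (0.980/18.0)² = 228.7 × 0.002964 = 0.6779 mGy/h.

229 mGy/h; 0.678 mGy/h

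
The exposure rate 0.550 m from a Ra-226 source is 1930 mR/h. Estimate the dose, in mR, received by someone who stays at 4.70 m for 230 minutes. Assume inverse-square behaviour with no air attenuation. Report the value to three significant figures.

101 mR

By the inverse-square law, rate at 4.70 m:
1930 × (0.550/4.70)² = 1930 × 0.01369 = 26.42 mR/h.
Dose = rate × time = 26.42 mR/h × 3.833 h = 101.3 mR.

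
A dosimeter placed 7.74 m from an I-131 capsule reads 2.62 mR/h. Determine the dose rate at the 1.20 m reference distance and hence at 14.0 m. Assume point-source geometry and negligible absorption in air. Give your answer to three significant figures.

109 mR/h; 0.801 mR/h

Applying the 1/r² law,
At 1.20 m: (7.74/1.20)² = 41.60, so 2.62 × 41.60 = 109.0 mR/h
At 14.0 m: 109.0 × (1.20/14.0)² = 109.0 × 0.007347 = 0.8008 mR/h.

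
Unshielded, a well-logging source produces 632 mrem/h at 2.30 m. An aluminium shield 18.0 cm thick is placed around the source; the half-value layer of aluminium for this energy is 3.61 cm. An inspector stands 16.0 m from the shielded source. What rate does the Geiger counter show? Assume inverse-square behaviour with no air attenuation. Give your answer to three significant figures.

0.412 mrem/h

Distance alone: 632 × (2.30/16.0)² = 632 × 0.02066 = 13.06 mrem/h.
Shield: 18.0/3.61 = 4.986 half-value layers → attenuation 2^(−4.986) = 0.03155.
Combined: 13.06 × 0.03155 = 0.4120 mrem/h.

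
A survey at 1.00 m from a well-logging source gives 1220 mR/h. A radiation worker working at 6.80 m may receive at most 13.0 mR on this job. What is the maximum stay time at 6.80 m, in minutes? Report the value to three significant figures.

Intensity scales as (d₁/d₂)², so rate at 6.80 m:
1220 × (1.00/6.80)² = 1220 × 0.02163 = 26.39 mR/h.
Stay time = 13.0 mR ÷ 26.39 mR/h = 0.4926 h = 29.56 min.

29.6 min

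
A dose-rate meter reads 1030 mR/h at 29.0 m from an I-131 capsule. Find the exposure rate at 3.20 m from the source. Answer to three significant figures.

Using I₁d₁² = I₂d₂², the rate at 3.20 m is
1030 × (29.0/3.20)² = 1030 × 82.13 = 84590 mR/h.

84600 mR/h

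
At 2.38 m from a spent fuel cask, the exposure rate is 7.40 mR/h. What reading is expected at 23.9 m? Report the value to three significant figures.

Applying the 1/r² law, the rate at 23.9 m is
(2.38/23.9)² = 0.009916, so 7.40 × 0.009916 = 0.07338 mR/h.

0.0734 mR/h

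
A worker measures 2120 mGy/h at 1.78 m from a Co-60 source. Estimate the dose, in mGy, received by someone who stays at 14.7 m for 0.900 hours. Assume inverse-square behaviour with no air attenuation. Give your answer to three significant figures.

28.0 mGy

Using I₁d₁² = I₂d₂², rate at 14.7 m:
(1.78/14.7)² = 0.01466, so 2120 × 0.01466 = 31.08 mGy/h.
Dose = rate × time = 31.08 mGy/h × 0.9000 h = 27.97 mGy.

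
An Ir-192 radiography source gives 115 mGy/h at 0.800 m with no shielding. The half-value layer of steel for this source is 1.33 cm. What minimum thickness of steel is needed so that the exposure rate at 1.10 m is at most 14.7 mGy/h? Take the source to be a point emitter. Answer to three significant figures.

At 1.10 m, distance alone gives (0.800/1.10)² = 0.5289, so 115 × 0.5289 = 60.82 mGy/h.
Further attenuation needed: 60.82/14.7 = 4.137.
n = log₂(4.137) = 2.049 half-value layers.
Thickness = 2.049 × 1.33 cm = 2.725 cm.

2.73 cm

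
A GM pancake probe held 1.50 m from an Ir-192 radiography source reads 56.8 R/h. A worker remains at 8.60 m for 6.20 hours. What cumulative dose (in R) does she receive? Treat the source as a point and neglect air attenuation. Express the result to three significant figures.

Intensity scales as (d₁/d₂)², so rate at 8.60 m:
(1.50/8.60)² = 0.03042, so 56.8 × 0.03042 = 1.728 R/h.
Dose = rate × time = 1.728 R/h × 6.200 h = 10.71 R.

10.7 R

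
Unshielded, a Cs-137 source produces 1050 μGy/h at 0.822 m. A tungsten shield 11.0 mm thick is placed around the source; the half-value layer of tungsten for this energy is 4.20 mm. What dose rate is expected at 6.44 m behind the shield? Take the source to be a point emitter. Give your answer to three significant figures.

2.78 μGy/h

Distance alone: 1050 × (0.822/6.44)² = 1050 × 0.01629 = 17.10 μGy/h.
Shield: 11.0/4.20 = 2.619 half-value layers → attenuation 2^(−2.619) = 0.1628.
Combined: 17.10 × 0.1628 = 2.784 μGy/h.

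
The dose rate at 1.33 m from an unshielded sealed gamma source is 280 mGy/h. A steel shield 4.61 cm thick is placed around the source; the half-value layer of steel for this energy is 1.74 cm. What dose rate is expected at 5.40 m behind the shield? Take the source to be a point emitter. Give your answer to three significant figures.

2.71 mGy/h

Distance alone: (1.33/5.40)² = 0.06066, so 280 × 0.06066 = 16.98 mGy/h.
Shield: 4.61/1.74 = 2.649 half-value layers → attenuation 2^(−2.649) = 0.1594.
Combined: 16.98 × 0.1594 = 2.707 mGy/h.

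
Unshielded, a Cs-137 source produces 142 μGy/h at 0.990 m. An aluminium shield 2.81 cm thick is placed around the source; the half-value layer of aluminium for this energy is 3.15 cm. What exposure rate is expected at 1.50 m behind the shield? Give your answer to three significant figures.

33.3 μGy/h

Distance alone: 142 × (0.990/1.50)² = 142 × 0.4356 = 61.86 μGy/h.
Shield: 2.81/3.15 = 0.8921 half-value layers → attenuation 2^(−0.8921) = 0.5388.
Combined: 61.86 × 0.5388 = 33.33 μGy/h.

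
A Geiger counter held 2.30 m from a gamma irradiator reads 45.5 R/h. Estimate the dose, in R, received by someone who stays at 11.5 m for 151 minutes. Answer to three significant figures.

Applying the 1/r² law, rate at 11.5 m:
(2.30/11.5)² = 0.04000, so 45.5 × 0.04000 = 1.820 R/h.
Dose = rate × time = 1.820 R/h × 2.517 h = 4.581 R.

4.58 R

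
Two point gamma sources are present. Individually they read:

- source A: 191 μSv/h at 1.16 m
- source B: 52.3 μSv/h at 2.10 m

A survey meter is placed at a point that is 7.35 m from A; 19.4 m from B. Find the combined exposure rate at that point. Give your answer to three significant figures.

5.37 μSv/h

Each source contributes Iᵢ·(dᵢ/rᵢ)²; contributions add.
A: 191 × (1.16/7.35)² = 4.757 μSv/h
B: 52.3 × (2.10/19.4)² = 0.6128 μSv/h
Total = 4.757 + 0.6128 = 5.370 μSv/h.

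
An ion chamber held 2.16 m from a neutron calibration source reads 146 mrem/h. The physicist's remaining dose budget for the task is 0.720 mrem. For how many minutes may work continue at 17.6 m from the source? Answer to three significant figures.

19.6 min

Intensity scales as (d₁/d₂)², so rate at 17.6 m:
(2.16/17.6)² = 0.01506, so 146 × 0.01506 = 2.199 mrem/h.
Stay time = 0.720 mrem ÷ 2.199 mrem/h = 0.3274 h = 19.64 min.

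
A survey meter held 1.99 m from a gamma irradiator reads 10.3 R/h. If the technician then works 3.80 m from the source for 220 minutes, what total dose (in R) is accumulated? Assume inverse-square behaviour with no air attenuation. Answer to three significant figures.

10.4 R

Since intensity falls as 1/r², rate at 3.80 m:
(1.99/3.80)² = 0.2742, so 10.3 × 0.2742 = 2.824 R/h.
Dose = rate × time = 2.824 R/h × 3.667 h = 10.36 R.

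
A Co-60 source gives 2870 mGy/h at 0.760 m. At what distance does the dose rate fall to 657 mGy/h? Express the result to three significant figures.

1.59 m

Intensity scales as (d₁/d₂)², so d₂ = d₁·√(I₁/I₂).
I₁/I₂ = 2870/657 = 4.368, so d₂ = 0.760 × √4.368 = 1.588 m.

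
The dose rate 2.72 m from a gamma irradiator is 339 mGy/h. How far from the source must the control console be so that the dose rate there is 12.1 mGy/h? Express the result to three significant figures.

14.4 m

By the inverse-square law, d₂ = d₁·√(I₁/I₂).
I₁/I₂ = 339/12.1 = 28.02, so d₂ = 2.72 × √28.02 = 14.40 m.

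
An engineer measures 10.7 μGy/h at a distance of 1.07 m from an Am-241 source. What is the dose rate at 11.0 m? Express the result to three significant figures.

0.101 μGy/h

Intensity scales as (d₁/d₂)², so the rate at 11.0 m is
10.7 × (1.07/11.0)² = 10.7 × 0.009462 = 0.1012 μGy/h.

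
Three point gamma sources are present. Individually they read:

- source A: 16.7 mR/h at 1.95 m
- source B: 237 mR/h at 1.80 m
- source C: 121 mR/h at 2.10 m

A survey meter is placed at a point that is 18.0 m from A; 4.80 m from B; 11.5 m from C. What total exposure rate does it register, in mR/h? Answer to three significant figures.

37.6 mR/h

By superposition, sum each source's inverse-square contribution:
A: 16.7 × (1.95/18.0)² = 0.1960 mR/h
B: 237 × (1.80/4.80)² = 33.33 mR/h
C: 121 × (2.10/11.5)² = 4.035 mR/h
Total = 0.1960 + 33.33 + 4.035 = 37.56 mR/h.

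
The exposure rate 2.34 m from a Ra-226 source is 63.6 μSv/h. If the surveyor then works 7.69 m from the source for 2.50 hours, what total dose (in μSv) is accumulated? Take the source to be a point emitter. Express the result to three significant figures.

14.7 μSv

Using I₁d₁² = I₂d₂², rate at 7.69 m:
63.6 × (2.34/7.69)² = 63.6 × 0.09259 = 5.889 μSv/h.
Dose = rate × time = 5.889 μSv/h × 2.500 h = 14.72 μSv.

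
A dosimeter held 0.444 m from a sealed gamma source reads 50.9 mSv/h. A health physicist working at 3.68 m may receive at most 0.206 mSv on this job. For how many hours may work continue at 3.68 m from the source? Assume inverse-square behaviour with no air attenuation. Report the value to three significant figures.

Applying the 1/r² law, rate at 3.68 m:
(0.444/3.68)² = 0.01456, so 50.9 × 0.01456 = 0.7411 mSv/h.
Stay time = 0.206 mSv ÷ 0.7411 mSv/h = 0.2780 h.

0.278 h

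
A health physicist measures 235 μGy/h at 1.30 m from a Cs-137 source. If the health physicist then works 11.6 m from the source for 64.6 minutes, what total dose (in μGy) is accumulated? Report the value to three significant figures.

3.18 μGy

Intensity scales as (d₁/d₂)², so rate at 11.6 m:
(1.30/11.6)² = 0.01256, so 235 × 0.01256 = 2.952 μGy/h.
Dose = rate × time = 2.952 μGy/h × 1.077 h = 3.179 μGy.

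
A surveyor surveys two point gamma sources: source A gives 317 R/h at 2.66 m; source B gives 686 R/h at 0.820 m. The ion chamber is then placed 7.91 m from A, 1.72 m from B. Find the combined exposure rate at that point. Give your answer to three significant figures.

Each source contributes Iᵢ·(dᵢ/rᵢ)²; contributions add.
A: 317 × (2.66/7.91)² = 35.85 R/h
B: 686 × (0.820/1.72)² = 155.9 R/h
Total = 35.85 + 155.9 = 191.8 R/h.

192 R/h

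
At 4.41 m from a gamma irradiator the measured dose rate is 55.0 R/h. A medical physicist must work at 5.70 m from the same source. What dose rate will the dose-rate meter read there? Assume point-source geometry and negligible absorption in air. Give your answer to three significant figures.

32.9 R/h

Applying the 1/r² law, scaling from 4.41 m to 5.70 m:
(4.41/5.70)² = 0.5986, so 55.0 × 0.5986 = 32.92 R/h.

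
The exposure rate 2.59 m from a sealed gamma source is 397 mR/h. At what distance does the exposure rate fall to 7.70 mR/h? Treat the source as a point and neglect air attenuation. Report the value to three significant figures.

18.6 m

Using I₁d₁² = I₂d₂², d₂ = d₁·√(I₁/I₂).
I₁/I₂ = 397/7.70 = 51.56, so d₂ = 2.59 × √51.56 = 18.60 m.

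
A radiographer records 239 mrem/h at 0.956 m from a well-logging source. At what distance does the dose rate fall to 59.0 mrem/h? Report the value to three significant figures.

Using I₁d₁² = I₂d₂², d₂ = d₁·√(I₁/I₂).
I₁/I₂ = 239/59.0 = 4.051, so d₂ = 0.956 × √4.051 = 1.924 m.

1.92 m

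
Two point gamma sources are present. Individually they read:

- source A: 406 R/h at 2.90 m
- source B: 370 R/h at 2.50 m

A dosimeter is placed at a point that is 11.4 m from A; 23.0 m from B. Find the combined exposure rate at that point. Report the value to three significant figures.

By superposition, sum each source's inverse-square contribution:
A: 406 × (2.90/11.4)² = 26.27 R/h
B: 370 × (2.50/23.0)² = 4.371 R/h
Total = 26.27 + 4.371 = 30.64 R/h.

30.6 R/h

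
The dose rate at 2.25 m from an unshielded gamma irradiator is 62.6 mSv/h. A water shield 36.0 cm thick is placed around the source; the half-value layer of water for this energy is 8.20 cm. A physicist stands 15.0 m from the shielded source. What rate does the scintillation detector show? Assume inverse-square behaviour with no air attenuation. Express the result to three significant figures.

0.0672 mSv/h

Distance alone: 62.6 × (2.25/15.0)² = 62.6 × 0.02250 = 1.409 mSv/h.
Shield: 36.0/8.20 = 4.390 half-value layers → attenuation 2^(−4.390) = 0.04770.
Combined: 1.409 × 0.04770 = 0.06721 mSv/h.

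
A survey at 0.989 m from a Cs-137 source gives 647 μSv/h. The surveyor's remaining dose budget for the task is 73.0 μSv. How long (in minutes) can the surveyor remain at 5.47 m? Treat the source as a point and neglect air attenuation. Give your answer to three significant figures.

207 min

By the inverse-square law, rate at 5.47 m:
(0.989/5.47)² = 0.03269, so 647 × 0.03269 = 21.15 μSv/h.
Stay time = 73.0 μSv ÷ 21.15 μSv/h = 3.452 h = 207.1 min.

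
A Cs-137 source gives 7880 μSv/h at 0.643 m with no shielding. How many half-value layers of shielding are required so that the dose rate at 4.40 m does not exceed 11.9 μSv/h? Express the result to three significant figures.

3.82 half-value layers

At 4.40 m, distance alone gives (0.643/4.40)² = 0.02136, so 7880 × 0.02136 = 168.3 μSv/h.
Further attenuation needed: 168.3/11.9 = 14.14.
n = log₂(14.14) = 3.822 half-value layers.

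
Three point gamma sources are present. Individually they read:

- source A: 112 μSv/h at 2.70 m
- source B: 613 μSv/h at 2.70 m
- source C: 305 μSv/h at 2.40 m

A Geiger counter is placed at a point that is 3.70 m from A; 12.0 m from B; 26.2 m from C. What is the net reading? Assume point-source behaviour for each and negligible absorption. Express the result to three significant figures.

93.2 μSv/h

By superposition, sum each source's inverse-square contribution:
A: 112 × (2.70/3.70)² = 59.64 μSv/h
B: 613 × (2.70/12.0)² = 31.03 μSv/h
C: 305 × (2.40/26.2)² = 2.559 μSv/h
Total = 59.64 + 31.03 + 2.559 = 93.23 μSv/h.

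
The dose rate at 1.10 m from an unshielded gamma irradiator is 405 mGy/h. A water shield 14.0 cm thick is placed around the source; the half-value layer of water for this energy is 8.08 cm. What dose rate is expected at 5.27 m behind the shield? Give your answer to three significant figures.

Distance alone: (1.10/5.27)² = 0.04357, so 405 × 0.04357 = 17.65 mGy/h.
Shield: 14.0/8.08 = 1.733 half-value layers → attenuation 2^(−1.733) = 0.3008.
Combined: 17.65 × 0.3008 = 5.309 mGy/h.

5.31 mGy/h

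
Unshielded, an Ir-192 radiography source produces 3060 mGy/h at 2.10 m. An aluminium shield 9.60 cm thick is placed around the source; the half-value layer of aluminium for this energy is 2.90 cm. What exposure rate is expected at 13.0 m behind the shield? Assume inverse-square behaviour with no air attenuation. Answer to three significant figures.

8.05 mGy/h

Distance alone: 3060 × (2.10/13.0)² = 3060 × 0.02609 = 79.84 mGy/h.
Shield: 9.60/2.90 = 3.310 half-value layers → attenuation 2^(−3.310) = 0.1008.
Combined: 79.84 × 0.1008 = 8.048 mGy/h.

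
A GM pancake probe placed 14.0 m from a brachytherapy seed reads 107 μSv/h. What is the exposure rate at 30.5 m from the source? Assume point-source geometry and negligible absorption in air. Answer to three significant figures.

Since intensity falls as 1/r², scaling from 14.0 m to 30.5 m:
107 × (14.0/30.5)² = 107 × 0.2107 = 22.54 μSv/h.

22.5 μSv/h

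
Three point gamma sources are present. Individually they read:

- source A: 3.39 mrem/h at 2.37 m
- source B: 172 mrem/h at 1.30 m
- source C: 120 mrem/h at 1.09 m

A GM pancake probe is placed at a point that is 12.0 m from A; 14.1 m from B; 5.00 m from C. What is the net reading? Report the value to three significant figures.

By superposition, sum each source's inverse-square contribution:
A: 3.39 × (2.37/12.0)² = 0.1322 mrem/h
B: 172 × (1.30/14.1)² = 1.462 mrem/h
C: 120 × (1.09/5.00)² = 5.703 mrem/h
Total = 0.1322 + 1.462 + 5.703 = 7.297 mrem/h.

7.30 mrem/h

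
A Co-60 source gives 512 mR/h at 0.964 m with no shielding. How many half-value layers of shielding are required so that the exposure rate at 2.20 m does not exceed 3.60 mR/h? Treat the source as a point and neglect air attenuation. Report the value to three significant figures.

At 2.20 m, distance alone gives (0.964/2.20)² = 0.1920, so 512 × 0.1920 = 98.30 mR/h.
Further attenuation needed: 98.30/3.60 = 27.31.
n = log₂(27.31) = 4.771 half-value layers.

4.77 half-value layers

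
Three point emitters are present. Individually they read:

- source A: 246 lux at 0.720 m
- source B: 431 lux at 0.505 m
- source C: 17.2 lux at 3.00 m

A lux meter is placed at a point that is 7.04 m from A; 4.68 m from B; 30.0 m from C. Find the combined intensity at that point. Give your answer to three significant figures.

7.76 lux

By superposition, sum each source's inverse-square contribution:
A: 246 × (0.720/7.04)² = 2.573 lux
B: 431 × (0.505/4.68)² = 5.018 lux
C: 17.2 × (3.00/30.0)² = 0.1720 lux
Total = 2.573 + 5.018 + 0.1720 = 7.763 lux.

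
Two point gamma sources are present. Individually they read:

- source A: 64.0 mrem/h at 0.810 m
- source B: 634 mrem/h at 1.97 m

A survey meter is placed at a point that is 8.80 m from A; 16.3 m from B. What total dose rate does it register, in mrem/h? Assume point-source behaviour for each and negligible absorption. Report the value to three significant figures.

9.80 mrem/h

By superposition, sum each source's inverse-square contribution:
A: 64.0 × (0.810/8.80)² = 0.5422 mrem/h
B: 634 × (1.97/16.3)² = 9.261 mrem/h
Total = 0.5422 + 9.261 = 9.803 mrem/h.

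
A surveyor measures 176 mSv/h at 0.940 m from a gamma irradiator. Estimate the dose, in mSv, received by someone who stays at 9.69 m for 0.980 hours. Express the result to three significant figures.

1.62 mSv

Intensity scales as (d₁/d₂)², so rate at 9.69 m:
176 × (0.940/9.69)² = 176 × 0.009410 = 1.656 mSv/h.
Dose = rate × time = 1.656 mSv/h × 0.9800 h = 1.623 mSv.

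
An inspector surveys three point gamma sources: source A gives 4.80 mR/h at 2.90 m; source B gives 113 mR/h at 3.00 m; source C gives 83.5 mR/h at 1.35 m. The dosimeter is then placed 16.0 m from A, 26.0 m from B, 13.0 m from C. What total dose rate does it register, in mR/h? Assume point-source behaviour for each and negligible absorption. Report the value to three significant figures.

By superposition, sum each source's inverse-square contribution:
A: 4.80 × (2.90/16.0)² = 0.1577 mR/h
B: 113 × (3.00/26.0)² = 1.504 mR/h
C: 83.5 × (1.35/13.0)² = 0.9005 mR/h
Total = 0.1577 + 1.504 + 0.9005 = 2.562 mR/h.

2.56 mR/h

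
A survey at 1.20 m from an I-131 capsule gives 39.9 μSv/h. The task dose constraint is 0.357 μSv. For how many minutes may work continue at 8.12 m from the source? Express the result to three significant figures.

By the inverse-square law, rate at 8.12 m:
(1.20/8.12)² = 0.02184, so 39.9 × 0.02184 = 0.8714 μSv/h.
Stay time = 0.357 μSv ÷ 0.8714 μSv/h = 0.4097 h = 24.58 min.

24.6 min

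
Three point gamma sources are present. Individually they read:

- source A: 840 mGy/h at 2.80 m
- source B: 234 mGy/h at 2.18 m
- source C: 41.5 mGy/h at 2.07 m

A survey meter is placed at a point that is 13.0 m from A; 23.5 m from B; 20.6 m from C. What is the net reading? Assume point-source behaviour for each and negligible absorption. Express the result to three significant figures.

41.4 mGy/h

By superposition, sum each source's inverse-square contribution:
A: 840 × (2.80/13.0)² = 38.97 mGy/h
B: 234 × (2.18/23.5)² = 2.014 mGy/h
C: 41.5 × (2.07/20.6)² = 0.4190 mGy/h
Total = 38.97 + 2.014 + 0.4190 = 41.40 mGy/h.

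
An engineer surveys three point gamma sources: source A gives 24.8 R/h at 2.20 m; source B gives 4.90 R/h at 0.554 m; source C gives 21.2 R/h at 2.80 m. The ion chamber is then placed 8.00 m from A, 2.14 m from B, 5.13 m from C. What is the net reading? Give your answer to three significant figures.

Each source contributes Iᵢ·(dᵢ/rᵢ)²; contributions add.
A: 24.8 × (2.20/8.00)² = 1.876 R/h
B: 4.90 × (0.554/2.14)² = 0.3284 R/h
C: 21.2 × (2.80/5.13)² = 6.316 R/h
Total = 1.876 + 0.3284 + 6.316 = 8.520 R/h.

8.52 R/h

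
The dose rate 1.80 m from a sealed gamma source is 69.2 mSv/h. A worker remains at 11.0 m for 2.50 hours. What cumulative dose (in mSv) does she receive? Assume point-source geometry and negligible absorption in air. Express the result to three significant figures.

Applying the 1/r² law, rate at 11.0 m:
69.2 × (1.80/11.0)² = 69.2 × 0.02678 = 1.853 mSv/h.
Dose = rate × time = 1.853 mSv/h × 2.500 h = 4.633 mSv.

4.63 mSv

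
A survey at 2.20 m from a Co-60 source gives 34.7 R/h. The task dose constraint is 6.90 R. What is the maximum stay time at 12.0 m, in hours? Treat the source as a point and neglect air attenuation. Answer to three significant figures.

Using I₁d₁² = I₂d₂², rate at 12.0 m:
(2.20/12.0)² = 0.03361, so 34.7 × 0.03361 = 1.166 R/h.
Stay time = 6.90 R ÷ 1.166 R/h = 5.918 h.

5.92 h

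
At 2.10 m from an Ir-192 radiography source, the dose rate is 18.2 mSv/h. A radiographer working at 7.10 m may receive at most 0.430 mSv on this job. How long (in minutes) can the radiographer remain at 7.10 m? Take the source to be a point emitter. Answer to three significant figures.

Since intensity falls as 1/r², rate at 7.10 m:
(2.10/7.10)² = 0.08748, so 18.2 × 0.08748 = 1.592 mSv/h.
Stay time = 0.430 mSv ÷ 1.592 mSv/h = 0.2701 h = 16.21 min.

16.2 min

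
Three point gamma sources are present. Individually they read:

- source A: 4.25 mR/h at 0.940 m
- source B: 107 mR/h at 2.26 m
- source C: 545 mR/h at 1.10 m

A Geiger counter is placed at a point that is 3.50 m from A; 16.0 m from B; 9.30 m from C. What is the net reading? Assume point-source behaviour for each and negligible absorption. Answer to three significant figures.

Each source contributes Iᵢ·(dᵢ/rᵢ)²; contributions add.
A: 4.25 × (0.940/3.50)² = 0.3066 mR/h
B: 107 × (2.26/16.0)² = 2.135 mR/h
C: 545 × (1.10/9.30)² = 7.625 mR/h
Total = 0.3066 + 2.135 + 7.625 = 10.07 mR/h.

10.1 mR/h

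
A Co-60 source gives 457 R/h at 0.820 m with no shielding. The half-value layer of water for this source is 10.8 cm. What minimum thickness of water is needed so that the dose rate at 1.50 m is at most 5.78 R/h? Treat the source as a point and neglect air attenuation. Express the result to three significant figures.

49.3 cm

At 1.50 m, distance alone gives 457 × (0.820/1.50)² = 457 × 0.2988 = 136.6 R/h.
Further attenuation needed: 136.6/5.78 = 23.63.
n = log₂(23.63) = 4.563 half-value layers.
Thickness = 4.563 × 10.8 cm = 49.28 cm.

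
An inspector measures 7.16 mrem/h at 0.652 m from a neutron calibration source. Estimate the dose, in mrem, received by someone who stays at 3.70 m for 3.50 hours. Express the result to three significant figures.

Using I₁d₁² = I₂d₂², rate at 3.70 m:
7.16 × (0.652/3.70)² = 7.16 × 0.03105 = 0.2223 mrem/h.
Dose = rate × time = 0.2223 mrem/h × 3.500 h = 0.7781 mrem.

0.778 mrem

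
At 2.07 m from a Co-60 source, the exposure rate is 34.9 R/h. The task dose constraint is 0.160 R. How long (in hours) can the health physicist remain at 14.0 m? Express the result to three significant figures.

By the inverse-square law, rate at 14.0 m:
34.9 × (2.07/14.0)² = 34.9 × 0.02186 = 0.7629 R/h.
Stay time = 0.160 R ÷ 0.7629 R/h = 0.2097 h.

0.210 h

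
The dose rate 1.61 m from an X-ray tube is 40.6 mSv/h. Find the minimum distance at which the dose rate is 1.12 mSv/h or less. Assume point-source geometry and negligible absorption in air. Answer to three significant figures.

Since intensity falls as 1/r², d₂ = d₁·√(I₁/I₂).
I₁/I₂ = 40.6/1.12 = 36.25, so d₂ = 1.61 × √36.25 = 9.693 m.

9.69 m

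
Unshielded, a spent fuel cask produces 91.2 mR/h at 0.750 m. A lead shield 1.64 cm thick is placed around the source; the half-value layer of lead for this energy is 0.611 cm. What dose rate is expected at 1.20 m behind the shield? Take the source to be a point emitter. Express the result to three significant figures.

5.54 mR/h

Distance alone: 91.2 × (0.750/1.20)² = 91.2 × 0.3906 = 35.62 mR/h.
Shield: 1.64/0.611 = 2.684 half-value layers → attenuation 2^(−2.684) = 0.1556.
Combined: 35.62 × 0.1556 = 5.542 mR/h.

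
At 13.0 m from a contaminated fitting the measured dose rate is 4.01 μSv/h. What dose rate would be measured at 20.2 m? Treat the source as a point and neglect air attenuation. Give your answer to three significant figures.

1.66 μSv/h

Applying the 1/r² law, scaling from 13.0 m to 20.2 m:
(13.0/20.2)² = 0.4142, so 4.01 × 0.4142 = 1.661 μSv/h.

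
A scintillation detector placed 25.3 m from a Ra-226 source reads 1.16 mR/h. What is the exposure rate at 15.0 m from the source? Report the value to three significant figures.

3.30 mR/h

By the inverse-square law, scaling from 25.3 m to 15.0 m:
1.16 × (25.3/15.0)² = 1.16 × 2.845 = 3.300 mR/h.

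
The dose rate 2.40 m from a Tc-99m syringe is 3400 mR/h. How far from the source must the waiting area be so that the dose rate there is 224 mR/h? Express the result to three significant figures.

Applying the 1/r² law, d₂ = d₁·√(I₁/I₂).
I₁/I₂ = 3400/224 = 15.18, so d₂ = 2.40 × √15.18 = 9.351 m.

9.35 m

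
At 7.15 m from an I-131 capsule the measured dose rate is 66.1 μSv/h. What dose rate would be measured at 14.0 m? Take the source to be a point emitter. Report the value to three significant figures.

By the inverse-square law, scaling from 7.15 m to 14.0 m:
(7.15/14.0)² = 0.2608, so 66.1 × 0.2608 = 17.24 μSv/h.

17.2 μSv/h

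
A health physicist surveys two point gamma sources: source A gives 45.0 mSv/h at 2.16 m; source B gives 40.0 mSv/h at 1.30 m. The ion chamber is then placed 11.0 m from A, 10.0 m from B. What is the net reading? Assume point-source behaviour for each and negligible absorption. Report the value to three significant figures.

2.41 mSv/h

Each source contributes Iᵢ·(dᵢ/rᵢ)²; contributions add.
A: 45.0 × (2.16/11.0)² = 1.735 mSv/h
B: 40.0 × (1.30/10.0)² = 0.6760 mSv/h
Total = 1.735 + 0.6760 = 2.411 mSv/h.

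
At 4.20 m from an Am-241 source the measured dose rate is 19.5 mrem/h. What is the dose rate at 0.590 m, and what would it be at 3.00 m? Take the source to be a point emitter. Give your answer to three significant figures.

988 mrem/h; 38.2 mrem/h

Using I₁d₁² = I₂d₂²,
At 0.590 m: 19.5 × (4.20/0.590)² = 19.5 × 50.68 = 988.3 mrem/h
At 3.00 m: 988.3 × (0.590/3.00)² = 988.3 × 0.03868 = 38.23 mrem/h.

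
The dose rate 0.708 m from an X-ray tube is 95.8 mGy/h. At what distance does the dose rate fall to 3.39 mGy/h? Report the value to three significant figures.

Intensity scales as (d₁/d₂)², so d₂ = d₁·√(I₁/I₂).
I₁/I₂ = 95.8/3.39 = 28.26, so d₂ = 0.708 × √28.26 = 3.764 m.

3.76 m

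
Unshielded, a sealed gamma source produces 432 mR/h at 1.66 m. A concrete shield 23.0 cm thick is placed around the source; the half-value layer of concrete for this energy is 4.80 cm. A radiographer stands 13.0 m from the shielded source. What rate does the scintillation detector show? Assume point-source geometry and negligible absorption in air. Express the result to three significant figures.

0.254 mR/h

Distance alone: 432 × (1.66/13.0)² = 432 × 0.01631 = 7.046 mR/h.
Shield: 23.0/4.80 = 4.792 half-value layers → attenuation 2^(−4.792) = 0.03610.
Combined: 7.046 × 0.03610 = 0.2544 mR/h.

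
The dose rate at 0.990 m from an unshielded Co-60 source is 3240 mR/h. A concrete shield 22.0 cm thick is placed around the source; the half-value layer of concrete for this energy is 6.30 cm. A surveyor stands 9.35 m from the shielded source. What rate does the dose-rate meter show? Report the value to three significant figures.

3.23 mR/h

Distance alone: (0.990/9.35)² = 0.01121, so 3240 × 0.01121 = 36.32 mR/h.
Shield: 22.0/6.30 = 3.492 half-value layers → attenuation 2^(−3.492) = 0.08888.
Combined: 36.32 × 0.08888 = 3.228 mR/h.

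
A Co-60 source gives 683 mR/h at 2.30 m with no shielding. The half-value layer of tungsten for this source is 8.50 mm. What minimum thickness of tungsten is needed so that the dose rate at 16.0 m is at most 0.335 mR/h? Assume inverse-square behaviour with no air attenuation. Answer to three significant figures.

45.9 mm

At 16.0 m, distance alone gives 683 × (2.30/16.0)² = 683 × 0.02066 = 14.11 mR/h.
Further attenuation needed: 14.11/0.335 = 42.12.
n = log₂(42.12) = 5.396 half-value layers.
Thickness = 5.396 × 8.50 mm = 45.87 mm.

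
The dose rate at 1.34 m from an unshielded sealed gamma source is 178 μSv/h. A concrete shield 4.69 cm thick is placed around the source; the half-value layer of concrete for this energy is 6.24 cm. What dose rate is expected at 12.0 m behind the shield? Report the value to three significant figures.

1.32 μSv/h

Distance alone: 178 × (1.34/12.0)² = 178 × 0.01247 = 2.220 μSv/h.
Shield: 4.69/6.24 = 0.7516 half-value layers → attenuation 2^(−0.7516) = 0.5939.
Combined: 2.220 × 0.5939 = 1.318 μSv/h.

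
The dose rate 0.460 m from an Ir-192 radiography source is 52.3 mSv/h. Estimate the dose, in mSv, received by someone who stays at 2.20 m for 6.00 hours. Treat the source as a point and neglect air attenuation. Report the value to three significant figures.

Intensity scales as (d₁/d₂)², so rate at 2.20 m:
(0.460/2.20)² = 0.04372, so 52.3 × 0.04372 = 2.287 mSv/h.
Dose = rate × time = 2.287 mSv/h × 6.000 h = 13.72 mSv.

13.7 mSv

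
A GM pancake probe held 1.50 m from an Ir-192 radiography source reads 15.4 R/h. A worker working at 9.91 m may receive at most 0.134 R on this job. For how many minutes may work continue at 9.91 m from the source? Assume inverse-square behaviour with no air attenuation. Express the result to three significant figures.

22.8 min

Since intensity falls as 1/r², rate at 9.91 m:
(1.50/9.91)² = 0.02291, so 15.4 × 0.02291 = 0.3528 R/h.
Stay time = 0.134 R ÷ 0.3528 R/h = 0.3798 h = 22.79 min.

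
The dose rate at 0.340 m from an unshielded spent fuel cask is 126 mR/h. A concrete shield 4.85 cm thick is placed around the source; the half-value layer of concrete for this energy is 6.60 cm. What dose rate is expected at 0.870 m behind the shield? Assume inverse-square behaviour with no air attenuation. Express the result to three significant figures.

Distance alone: (0.340/0.870)² = 0.1527, so 126 × 0.1527 = 19.24 mR/h.
Shield: 4.85/6.60 = 0.7348 half-value layers → attenuation 2^(−0.7348) = 0.6009.
Combined: 19.24 × 0.6009 = 11.56 mR/h.

11.6 mR/h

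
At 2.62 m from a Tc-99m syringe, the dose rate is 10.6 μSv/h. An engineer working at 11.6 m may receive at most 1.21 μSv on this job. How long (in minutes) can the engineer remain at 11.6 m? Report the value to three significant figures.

134 min

Using I₁d₁² = I₂d₂², rate at 11.6 m:
10.6 × (2.62/11.6)² = 10.6 × 0.05101 = 0.5407 μSv/h.
Stay time = 1.21 μSv ÷ 0.5407 μSv/h = 2.238 h = 134.3 min.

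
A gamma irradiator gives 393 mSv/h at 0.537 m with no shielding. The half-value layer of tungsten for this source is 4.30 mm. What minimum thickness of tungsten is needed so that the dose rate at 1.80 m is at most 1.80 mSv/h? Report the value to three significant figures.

At 1.80 m, distance alone gives 393 × (0.537/1.80)² = 393 × 0.08900 = 34.98 mSv/h.
Further attenuation needed: 34.98/1.80 = 19.43.
n = log₂(19.43) = 4.280 half-value layers.
Thickness = 4.280 × 4.30 mm = 18.40 mm.

18.4 mm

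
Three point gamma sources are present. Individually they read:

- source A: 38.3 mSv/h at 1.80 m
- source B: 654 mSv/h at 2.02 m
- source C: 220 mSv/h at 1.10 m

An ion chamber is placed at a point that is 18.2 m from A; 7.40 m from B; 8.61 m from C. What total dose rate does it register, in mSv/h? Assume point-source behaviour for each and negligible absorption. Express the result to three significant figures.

52.7 mSv/h

By superposition, sum each source's inverse-square contribution:
A: 38.3 × (1.80/18.2)² = 0.3746 mSv/h
B: 654 × (2.02/7.40)² = 48.73 mSv/h
C: 220 × (1.10/8.61)² = 3.591 mSv/h
Total = 0.3746 + 48.73 + 3.591 = 52.70 mSv/h.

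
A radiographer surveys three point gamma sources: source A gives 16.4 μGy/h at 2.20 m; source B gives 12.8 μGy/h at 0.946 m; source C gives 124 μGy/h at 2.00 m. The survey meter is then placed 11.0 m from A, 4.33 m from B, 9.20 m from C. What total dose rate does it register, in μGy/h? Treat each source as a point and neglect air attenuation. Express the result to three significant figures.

7.13 μGy/h

Each source contributes Iᵢ·(dᵢ/rᵢ)²; contributions add.
A: 16.4 × (2.20/11.0)² = 0.6560 μGy/h
B: 12.8 × (0.946/4.33)² = 0.6110 μGy/h
C: 124 × (2.00/9.20)² = 5.860 μGy/h
Total = 0.6560 + 0.6110 + 5.860 = 7.127 μGy/h.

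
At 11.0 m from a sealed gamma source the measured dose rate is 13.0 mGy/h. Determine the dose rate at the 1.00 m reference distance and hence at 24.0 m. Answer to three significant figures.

Since intensity falls as 1/r²,
At 1.00 m: 13.0 × (11.0/1.00)² = 13.0 × 121.0 = 1573 mGy/h
At 24.0 m: 1573 × (1.00/24.0)² = 1573 × 0.001736 = 2.731 mGy/h.

1570 mGy/h; 2.73 mGy/h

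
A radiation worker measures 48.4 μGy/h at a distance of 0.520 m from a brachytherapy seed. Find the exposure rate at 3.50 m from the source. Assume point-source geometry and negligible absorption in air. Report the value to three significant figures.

1.07 μGy/h

Since intensity falls as 1/r², the rate at 3.50 m is
48.4 × (0.520/3.50)² = 48.4 × 0.02207 = 1.068 μGy/h.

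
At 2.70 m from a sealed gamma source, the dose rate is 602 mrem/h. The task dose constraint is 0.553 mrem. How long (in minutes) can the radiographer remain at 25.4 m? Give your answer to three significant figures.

4.88 min

Since intensity falls as 1/r², rate at 25.4 m:
602 × (2.70/25.4)² = 602 × 0.01130 = 6.803 mrem/h.
Stay time = 0.553 mrem ÷ 6.803 mrem/h = 0.08129 h = 4.877 min.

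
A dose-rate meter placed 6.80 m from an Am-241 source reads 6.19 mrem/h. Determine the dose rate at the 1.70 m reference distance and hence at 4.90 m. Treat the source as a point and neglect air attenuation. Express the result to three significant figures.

99.0 mrem/h; 11.9 mrem/h

By the inverse-square law,
At 1.70 m: 6.19 × (6.80/1.70)² = 6.19 × 16.00 = 99.04 mrem/h
At 4.90 m: 99.04 × (1.70/4.90)² = 99.04 × 0.1204 = 11.92 mrem/h.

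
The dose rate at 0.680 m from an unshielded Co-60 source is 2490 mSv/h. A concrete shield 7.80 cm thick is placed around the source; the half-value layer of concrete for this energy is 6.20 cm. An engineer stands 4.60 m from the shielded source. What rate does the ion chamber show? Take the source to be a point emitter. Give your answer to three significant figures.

Distance alone: 2490 × (0.680/4.60)² = 2490 × 0.02185 = 54.41 mSv/h.
Shield: 7.80/6.20 = 1.258 half-value layers → attenuation 2^(−1.258) = 0.4181.
Combined: 54.41 × 0.4181 = 22.75 mSv/h.

22.8 mSv/h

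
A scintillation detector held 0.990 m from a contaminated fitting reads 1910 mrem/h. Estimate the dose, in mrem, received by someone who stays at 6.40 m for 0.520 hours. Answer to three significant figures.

23.8 mrem

Since intensity falls as 1/r², rate at 6.40 m:
(0.990/6.40)² = 0.02393, so 1910 × 0.02393 = 45.71 mrem/h.
Dose = rate × time = 45.71 mrem/h × 0.5200 h = 23.77 mrem.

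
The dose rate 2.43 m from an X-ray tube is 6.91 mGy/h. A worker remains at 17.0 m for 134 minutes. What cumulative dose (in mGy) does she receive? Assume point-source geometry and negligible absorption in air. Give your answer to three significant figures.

0.315 mGy

Intensity scales as (d₁/d₂)², so rate at 17.0 m:
6.91 × (2.43/17.0)² = 6.91 × 0.02043 = 0.1412 mGy/h.
Dose = rate × time = 0.1412 mGy/h × 2.233 h = 0.3153 mGy.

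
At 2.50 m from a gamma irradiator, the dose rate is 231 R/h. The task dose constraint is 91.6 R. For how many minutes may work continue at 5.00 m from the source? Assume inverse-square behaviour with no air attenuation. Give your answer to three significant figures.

Intensity scales as (d₁/d₂)², so rate at 5.00 m:
(2.50/5.00)² = 0.2500, so 231 × 0.2500 = 57.75 R/h.
Stay time = 91.6 R ÷ 57.75 R/h = 1.586 h = 95.16 min.

95.2 min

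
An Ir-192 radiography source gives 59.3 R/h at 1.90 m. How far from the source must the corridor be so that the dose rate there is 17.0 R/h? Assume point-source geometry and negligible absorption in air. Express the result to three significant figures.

Since intensity falls as 1/r², d₂ = d₁·√(I₁/I₂).
I₁/I₂ = 59.3/17.0 = 3.488, so d₂ = 1.90 × √3.488 = 3.548 m.

3.55 m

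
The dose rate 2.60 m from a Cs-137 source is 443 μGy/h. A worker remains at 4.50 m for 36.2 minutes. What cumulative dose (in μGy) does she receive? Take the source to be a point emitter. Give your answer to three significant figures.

Applying the 1/r² law, rate at 4.50 m:
443 × (2.60/4.50)² = 443 × 0.3338 = 147.9 μGy/h.
Dose = rate × time = 147.9 μGy/h × 0.6033 h = 89.23 μGy.

89.2 μGy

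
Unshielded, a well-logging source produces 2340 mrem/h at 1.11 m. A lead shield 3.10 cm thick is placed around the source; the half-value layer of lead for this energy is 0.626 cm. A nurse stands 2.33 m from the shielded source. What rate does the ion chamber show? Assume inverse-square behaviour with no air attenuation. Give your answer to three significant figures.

17.2 mrem/h

Distance alone: 2340 × (1.11/2.33)² = 2340 × 0.2270 = 531.2 mrem/h.
Shield: 3.10/0.626 = 4.952 half-value layers → attenuation 2^(−4.952) = 0.03231.
Combined: 531.2 × 0.03231 = 17.16 mrem/h.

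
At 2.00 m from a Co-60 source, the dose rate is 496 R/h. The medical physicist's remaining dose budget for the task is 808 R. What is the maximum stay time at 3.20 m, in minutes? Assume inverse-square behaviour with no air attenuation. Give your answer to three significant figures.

Applying the 1/r² law, rate at 3.20 m:
496 × (2.00/3.20)² = 496 × 0.3906 = 193.7 R/h.
Stay time = 808 R ÷ 193.7 R/h = 4.171 h = 250.3 min.

250 min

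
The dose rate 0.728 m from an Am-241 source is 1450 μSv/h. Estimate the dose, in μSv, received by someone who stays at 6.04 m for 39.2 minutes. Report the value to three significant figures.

13.8 μSv

By the inverse-square law, rate at 6.04 m:
1450 × (0.728/6.04)² = 1450 × 0.01453 = 21.07 μSv/h.
Dose = rate × time = 21.07 μSv/h × 0.6533 h = 13.77 μSv.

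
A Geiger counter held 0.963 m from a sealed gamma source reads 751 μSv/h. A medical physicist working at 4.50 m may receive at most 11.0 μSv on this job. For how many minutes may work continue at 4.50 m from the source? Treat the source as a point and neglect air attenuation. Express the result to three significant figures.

19.2 min

Intensity scales as (d₁/d₂)², so rate at 4.50 m:
751 × (0.963/4.50)² = 751 × 0.04580 = 34.40 μSv/h.
Stay time = 11.0 μSv ÷ 34.40 μSv/h = 0.3198 h = 19.19 min.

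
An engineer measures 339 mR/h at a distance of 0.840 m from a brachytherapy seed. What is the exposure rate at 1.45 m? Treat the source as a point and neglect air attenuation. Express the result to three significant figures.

114 mR/h

Applying the 1/r² law, the rate at 1.45 m is
(0.840/1.45)² = 0.3356, so 339 × 0.3356 = 113.8 mR/h.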